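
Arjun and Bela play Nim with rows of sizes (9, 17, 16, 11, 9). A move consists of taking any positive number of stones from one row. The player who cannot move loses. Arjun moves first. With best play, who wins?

Write each in binary and XOR column by column:
  01001  (9)
  10001  (17)
  10000  (16)
  01011  (11)
  01001  (9)
  -----
  01010  (10)
The nim-sum is 10 ≠ 0, so this is an N-position: the player to move can win; Arjun has a winning move.

Arjun wins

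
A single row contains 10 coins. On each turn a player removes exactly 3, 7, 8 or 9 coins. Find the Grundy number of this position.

3

Build the Grundy sequence with g(k) = mex{g(k−s) : s ∈ {3, 7, 8, 9}, s ≤ k}:
k:     0  1  2  3  4  5  6  7  8  9 10
g(k):  0  0  0  1  1  1  0  2  2  1  3
So g(10) = 3.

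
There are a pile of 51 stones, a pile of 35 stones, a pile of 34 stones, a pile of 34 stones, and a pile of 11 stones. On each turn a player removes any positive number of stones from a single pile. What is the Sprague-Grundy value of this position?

27

Compute the nim-sum pairwise:
51 ^ 35 = 16
16 ^ 34 = 50
50 ^ 34 = 16
16 ^ 11 = 27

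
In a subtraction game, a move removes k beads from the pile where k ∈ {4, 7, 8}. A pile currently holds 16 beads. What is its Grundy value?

Build the Grundy sequence with g(k) = mex{g(k−s) : s ∈ {4, 7, 8}, s ≤ k}:
k:     0  1  2  3  4  5  6  7  8  9 10 11 12 13 14 15 16
g(k):  0  0  0  0  1  1  1  1  2  2  2  2  0  0  0  0  1
So g(16) = 1.

1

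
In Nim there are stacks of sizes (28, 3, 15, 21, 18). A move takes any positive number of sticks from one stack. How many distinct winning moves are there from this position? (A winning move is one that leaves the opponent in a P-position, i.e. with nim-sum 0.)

3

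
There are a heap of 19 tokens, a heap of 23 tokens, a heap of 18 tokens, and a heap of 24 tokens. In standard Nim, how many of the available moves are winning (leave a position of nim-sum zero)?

Bitwise XOR of the heap sizes:
  10011  (19)
  10111  (23)
  10010  (18)
  11000  (24)
  -----
  01110  (14)
The overall nim-sum is X = 14. A heap of size p has a winning move iff p XOR X < p (reduce it to p XOR X).
  19: 19 XOR 14 = 29 ≥ 19 — no move.
  23: 23 XOR 14 = 25 ≥ 23 — no move.
  18: 18 XOR 14 = 28 ≥ 18 — no move.
  24: 24 XOR 14 = 22 < 24 — winning move (to 22).
That gives 1 winning move.

1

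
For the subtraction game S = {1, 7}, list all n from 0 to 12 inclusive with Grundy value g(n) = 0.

0, 2, 4, 6, 8, 10, 12

Build the Grundy sequence with g(k) = mex{g(k−s) : s ∈ {1, 7}, s ≤ k}:
k:     0  1  2  3  4  5  6  7  8  9 10 11 12
g(k):  0  1  0  1  0  1  0  1  0  1  0  1  0
The P-positions (g = 0) in 0..12 are 0, 2, 4, 6, 8, 10, 12.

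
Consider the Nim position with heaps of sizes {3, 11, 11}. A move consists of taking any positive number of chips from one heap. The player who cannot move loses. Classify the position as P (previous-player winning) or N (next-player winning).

N-position

Write each in binary and XOR column by column:
  0011  (3)
  1011  (11)
  1011  (11)
  ----
  0011  (3)
The nim-sum is 3 ≠ 0, so this is an N-position: the player to move can win.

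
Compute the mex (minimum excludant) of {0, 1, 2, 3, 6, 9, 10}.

The values 0, 1, 2, 3 are all present; 4 is the first non-negative integer missing from the set.

4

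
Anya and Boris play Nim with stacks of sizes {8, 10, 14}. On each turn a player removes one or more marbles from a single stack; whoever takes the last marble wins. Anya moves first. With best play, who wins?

Nim-sum: 8 XOR 10 XOR 14 = 12.
The nim-sum is 12 ≠ 0, so this is an N-position: the player to move can win; Anya has a winning move.

Anya wins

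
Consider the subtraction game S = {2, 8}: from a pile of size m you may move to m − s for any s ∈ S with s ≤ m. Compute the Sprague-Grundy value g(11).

Grundy values for subtraction set {2, 8}:
k:     0  1  2  3  4  5  6  7  8  9 10 11
g(k):  0  0  1  1  0  0  1  1  2  2  0  0
So g(11) = 0.

0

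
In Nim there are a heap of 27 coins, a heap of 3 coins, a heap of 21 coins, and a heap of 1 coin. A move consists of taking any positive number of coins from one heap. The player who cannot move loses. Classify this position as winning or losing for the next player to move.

Nim-sum: 27 ^ 3 ^ 21 ^ 1 = 12.
The nim-sum is 12 ≠ 0, so this is an N-position: the player to move can win.

Winning position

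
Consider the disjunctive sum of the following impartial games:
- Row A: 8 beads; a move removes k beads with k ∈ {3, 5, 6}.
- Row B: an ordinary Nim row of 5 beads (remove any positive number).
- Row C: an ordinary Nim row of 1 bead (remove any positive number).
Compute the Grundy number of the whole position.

6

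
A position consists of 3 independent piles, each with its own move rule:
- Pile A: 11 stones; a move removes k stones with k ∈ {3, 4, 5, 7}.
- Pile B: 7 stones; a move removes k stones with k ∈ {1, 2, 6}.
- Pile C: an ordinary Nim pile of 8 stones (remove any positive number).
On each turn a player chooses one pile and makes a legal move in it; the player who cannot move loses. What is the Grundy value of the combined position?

8

Grundy values for pile A (subtraction set {3, 4, 5, 7}):
g(0) = mex{} = 0
g(1) = mex{} = 0
g(2) = mex{} = 0
g(3) = mex{0} = 1
g(4) = mex{0} = 1
g(5) = mex{0} = 1
g(6) = mex{0,1} = 2
g(7) = mex{0,1} = 2
g(8) = mex{0,1} = 2
g(9) = mex{0,1,2} = 3
g(10) = mex{1,2} = 0
g(11) = mex{1,2} = 0
So g(11) = 0.
For pile B, compute g(0), g(1), … with moves {1, 2, 6}:
g(0) = mex{} = 0
g(1) = mex{0} = 1
g(2) = mex{0,1} = 2
g(3) = mex{1,2} = 0
g(4) = mex{0,2} = 1
g(5) = mex{0,1} = 2
g(6) = mex{0,1,2} = 3
g(7) = mex{1,2,3} = 0
So g(7) = 0.
Pile C is a plain Nim pile of size 8, so its Grundy value is 8.
By the Sprague-Grundy theorem, the Grundy value of a sum of independent games is the XOR of the component values.
Combined value = 0 XOR 0 XOR 8 = 8.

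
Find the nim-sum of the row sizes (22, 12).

26

Compute the nim-sum pairwise:
22 XOR 12 = 26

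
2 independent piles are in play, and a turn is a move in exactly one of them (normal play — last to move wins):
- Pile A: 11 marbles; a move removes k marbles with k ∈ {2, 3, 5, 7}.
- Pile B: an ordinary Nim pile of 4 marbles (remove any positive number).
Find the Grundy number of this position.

For pile A, compute g(0), g(1), … with moves {2, 3, 5, 7}:
k:     0  1  2  3  4  5  6  7  8  9 10 11
g(k):  0  0  1  1  2  2  3  3  4  0  0  1
So g(11) = 1.
Pile B is a plain Nim pile of size 4, so its Grundy value is 4.
The value of a disjunctive sum is the nim-sum of the parts.
Combined value = 1 XOR 4 = 5.

5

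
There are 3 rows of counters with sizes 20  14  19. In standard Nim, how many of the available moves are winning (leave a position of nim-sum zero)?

1

Compute the nim-sum pairwise:
20 XOR 14 = 26
26 XOR 19 = 9
The overall nim-sum is X = 9. A row of size p has a winning move iff p XOR X < p (reduce it to p XOR X).
  20: 20 XOR 9 = 29 ≥ 20 — no move.
  14: 14 XOR 9 = 7 < 14 — winning move (to 7).
  19: 19 XOR 9 = 26 ≥ 19 — no move.
That gives 1 winning move.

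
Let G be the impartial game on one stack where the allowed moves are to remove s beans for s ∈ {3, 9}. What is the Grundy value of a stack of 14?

0

Grundy values for subtraction set {3, 9}:
k:     0  1  2  3  4  5  6  7  8  9 10 11 12 13 14
g(k):  0  0  0  1  1  1  0  0  0  1  1  1  0  0  0
So g(14) = 0.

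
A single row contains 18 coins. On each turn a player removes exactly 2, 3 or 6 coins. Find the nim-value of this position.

0

Compute g(0), g(1), … for moves {2, 3, 6}:
k:     0  1  2  3  4  5  6  7  8  9 10 11 12 13 14 15 16 17 18
g(k):  0  0  1  1  2  0  3  1  2  0  0  1  1  2  0  3  1  2  0
So g(18) = 0.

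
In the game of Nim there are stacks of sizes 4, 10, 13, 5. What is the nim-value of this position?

Nim-sum: 4 ⊕ 10 ⊕ 13 ⊕ 5 = 6.

6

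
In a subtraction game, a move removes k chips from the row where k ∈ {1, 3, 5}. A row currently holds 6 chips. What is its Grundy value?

Compute g(0), g(1), … for moves {1, 3, 5}:
k:     0  1  2  3  4  5  6
g(k):  0  1  0  1  0  1  0
So g(6) = 0.

0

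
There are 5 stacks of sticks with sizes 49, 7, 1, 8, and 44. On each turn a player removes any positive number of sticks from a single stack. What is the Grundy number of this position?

Compute the nim-sum pairwise:
49 ^ 7 = 54
54 ^ 1 = 55
55 ^ 8 = 63
63 ^ 44 = 19

19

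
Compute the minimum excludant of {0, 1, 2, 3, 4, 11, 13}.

5

The values 0, 1, 2, 3, 4 are all present; 5 is the first non-negative integer missing from the set.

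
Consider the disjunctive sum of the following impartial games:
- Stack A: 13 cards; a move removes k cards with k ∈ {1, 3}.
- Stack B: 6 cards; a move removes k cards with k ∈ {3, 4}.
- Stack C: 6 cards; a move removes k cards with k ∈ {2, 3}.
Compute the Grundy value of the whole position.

3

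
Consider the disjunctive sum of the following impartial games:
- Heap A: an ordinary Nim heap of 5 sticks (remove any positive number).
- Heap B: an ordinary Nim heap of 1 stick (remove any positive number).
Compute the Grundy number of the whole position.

4

Heap A is a plain Nim heap of size 5, so its Grundy value is 5.
Heap B is a plain Nim heap of size 1, so its Grundy value is 1.
The value of a disjunctive sum is the nim-sum of the parts.
Combined value = 5 XOR 1 = 4.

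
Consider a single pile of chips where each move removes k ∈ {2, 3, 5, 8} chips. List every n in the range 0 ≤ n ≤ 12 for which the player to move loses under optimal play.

0, 1, 7, 11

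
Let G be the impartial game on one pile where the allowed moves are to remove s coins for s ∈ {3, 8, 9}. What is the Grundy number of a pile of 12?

Grundy values for subtraction set {3, 8, 9}:
g(0) = mex{} = 0
g(1) = mex{} = 0
g(2) = mex{} = 0
g(3) = mex{0} = 1
g(4) = mex{0} = 1
g(5) = mex{0} = 1
g(6) = mex{1} = 0
g(7) = mex{1} = 0
g(8) = mex{0,1} = 2
g(9) = mex{0} = 1
g(10) = mex{0} = 1
g(11) = mex{0,1,2} = 3
g(12) = mex{1} = 0
So g(12) = 0.

0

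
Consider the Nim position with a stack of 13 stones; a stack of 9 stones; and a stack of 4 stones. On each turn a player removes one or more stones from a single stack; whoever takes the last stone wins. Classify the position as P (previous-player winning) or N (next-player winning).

P-position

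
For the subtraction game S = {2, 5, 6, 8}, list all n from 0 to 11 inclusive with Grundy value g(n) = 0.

0, 1, 4, 11

Compute g(0), g(1), … for moves {2, 5, 6, 8}:
g(0) = mex{} = 0
g(1) = mex{} = 0
g(2) = mex{0} = 1
g(3) = mex{0} = 1
g(4) = mex{1} = 0
g(5) = mex{0,1} = 2
g(6) = mex{0} = 1
g(7) = mex{0,1,2} = 3
g(8) = mex{0,1} = 2
g(9) = mex{0,1,3} = 2
g(10) = mex{0,1,2} = 3
g(11) = mex{1,2} = 0
The P-positions (g = 0) in 0..11 are 0, 1, 4, 11.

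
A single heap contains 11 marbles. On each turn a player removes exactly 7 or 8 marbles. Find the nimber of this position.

1

Grundy values for subtraction set {7, 8}:
g(0) = mex{} = 0
g(1) = mex{} = 0
g(2) = mex{} = 0
g(3) = mex{} = 0
g(4) = mex{} = 0
g(5) = mex{} = 0
g(6) = mex{} = 0
g(7) = mex{0} = 1
g(8) = mex{0} = 1
g(9) = mex{0} = 1
g(10) = mex{0} = 1
g(11) = mex{0} = 1
So g(11) = 1.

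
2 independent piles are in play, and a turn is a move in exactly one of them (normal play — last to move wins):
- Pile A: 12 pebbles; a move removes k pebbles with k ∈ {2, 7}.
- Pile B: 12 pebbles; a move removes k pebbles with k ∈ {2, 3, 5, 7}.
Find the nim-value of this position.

0

For pile A, compute g(0), g(1), … with moves {2, 7}:
g(0) = mex{} = 0
g(1) = mex{} = 0
g(2) = mex{0} = 1
g(3) = mex{0} = 1
g(4) = mex{1} = 0
g(5) = mex{1} = 0
g(6) = mex{0} = 1
g(7) = mex{0} = 1
g(8) = mex{0,1} = 2
g(9) = mex{1} = 0
g(10) = mex{1,2} = 0
g(11) = mex{0} = 1
g(12) = mex{0} = 1
So g(12) = 1.
Build the Grundy sequence for pile B with g(k) = mex{g(k−s) : s ∈ {2, 3, 5, 7}, s ≤ k}:
g(0) = mex{} = 0
g(1) = mex{} = 0
g(2) = mex{0} = 1
g(3) = mex{0} = 1
g(4) = mex{0,1} = 2
g(5) = mex{0,1} = 2
g(6) = mex{0,1,2} = 3
g(7) = mex{0,1,2} = 3
g(8) = mex{0,1,2,3} = 4
g(9) = mex{1,2,3} = 0
g(10) = mex{1,2,3,4} = 0
g(11) = mex{0,2,3,4} = 1
g(12) = mex{0,2,3} = 1
So g(12) = 1.
The value of a disjunctive sum is the nim-sum of the parts.
Combined value = 1 XOR 1 = 0.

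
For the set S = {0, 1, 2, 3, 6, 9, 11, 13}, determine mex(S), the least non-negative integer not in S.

The values 0, 1, 2, 3 are all present; 4 is the first non-negative integer missing from the set.

4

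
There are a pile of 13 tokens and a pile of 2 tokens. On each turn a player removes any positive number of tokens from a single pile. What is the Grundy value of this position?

Compute the nim-sum pairwise:
13 ⊕ 2 = 15

15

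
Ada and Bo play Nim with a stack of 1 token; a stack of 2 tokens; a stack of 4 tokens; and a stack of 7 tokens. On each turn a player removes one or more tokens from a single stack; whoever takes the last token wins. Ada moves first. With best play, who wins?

Bo wins

Write each in binary and XOR column by column:
  001  (1)
  010  (2)
  100  (4)
  111  (7)
  ---
  000  (0)
The nim-sum is 0, so this is a P-position: the player to move is in a losing position under optimal play; Ada is about to move from it and so loses — Bo wins.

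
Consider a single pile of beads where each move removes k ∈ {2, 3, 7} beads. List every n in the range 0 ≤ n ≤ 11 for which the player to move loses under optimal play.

0, 1, 5, 6, 10, 11

Build the Grundy sequence with g(k) = mex{g(k−s) : s ∈ {2, 3, 7}, s ≤ k}:
k:     0  1  2  3  4  5  6  7  8  9 10 11
g(k):  0  0  1  1  2  0  0  1  1  2  0  0
The P-positions (g = 0) in 0..11 are 0, 1, 5, 6, 10, 11.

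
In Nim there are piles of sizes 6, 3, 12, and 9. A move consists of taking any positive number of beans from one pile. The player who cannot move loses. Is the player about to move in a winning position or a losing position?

Losing position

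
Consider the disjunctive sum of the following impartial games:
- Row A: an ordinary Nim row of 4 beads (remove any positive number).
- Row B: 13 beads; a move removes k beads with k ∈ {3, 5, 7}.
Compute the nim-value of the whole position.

Row A is a plain Nim row of size 4, so its Grundy value is 4.
Grundy values for row B (subtraction set {3, 5, 7}):
k:     0  1  2  3  4  5  6  7  8  9 10 11 12 13
g(k):  0  0  0  1  1  1  2  2  2  3  0  0  0  1
So g(13) = 1.
The value of a disjunctive sum is the nim-sum of the parts.
Combined value = 4 XOR 1 = 5.

5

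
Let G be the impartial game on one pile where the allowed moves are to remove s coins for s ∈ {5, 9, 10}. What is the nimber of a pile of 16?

Compute g(0), g(1), … for moves {5, 9, 10}:
k:     0  1  2  3  4  5  6  7  8  9 10 11 12 13 14 15 16
g(k):  0  0  0  0  0  1  1  1  1  1  2  2  2  2  2  0  0
So g(16) = 0.

0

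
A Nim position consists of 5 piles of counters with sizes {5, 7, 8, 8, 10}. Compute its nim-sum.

In binary:
  0101  (5)
  0111  (7)
  1000  (8)
  1000  (8)
  1010  (10)
  ----
  1000  (8)

8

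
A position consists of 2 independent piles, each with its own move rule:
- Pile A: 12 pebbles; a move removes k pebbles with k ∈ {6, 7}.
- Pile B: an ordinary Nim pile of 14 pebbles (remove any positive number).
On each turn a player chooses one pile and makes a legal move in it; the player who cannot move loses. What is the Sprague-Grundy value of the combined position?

Grundy values for pile A (subtraction set {6, 7}):
g(0) = mex{} = 0
g(1) = mex{} = 0
g(2) = mex{} = 0
g(3) = mex{} = 0
g(4) = mex{} = 0
g(5) = mex{} = 0
g(6) = mex{0} = 1
g(7) = mex{0} = 1
g(8) = mex{0} = 1
g(9) = mex{0} = 1
g(10) = mex{0} = 1
g(11) = mex{0} = 1
g(12) = mex{0,1} = 2
So g(12) = 2.
Pile B is a plain Nim pile of size 14, so its Grundy value is 14.
The value of a disjunctive sum is the nim-sum of the parts.
Combined value = 2 XOR 14 = 12.

12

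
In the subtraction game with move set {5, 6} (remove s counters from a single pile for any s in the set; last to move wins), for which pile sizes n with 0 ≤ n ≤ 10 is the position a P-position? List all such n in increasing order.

Build the Grundy sequence with g(k) = mex{g(k−s) : s ∈ {5, 6}, s ≤ k}:
k:     0  1  2  3  4  5  6  7  8  9 10
g(k):  0  0  0  0  0  1  1  1  1  1  2
The P-positions (g = 0) in 0..10 are 0, 1, 2, 3, 4.

0, 1, 2, 3, 4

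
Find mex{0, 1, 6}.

2

The values 0, 1 are all present; 2 is the first non-negative integer missing from the set.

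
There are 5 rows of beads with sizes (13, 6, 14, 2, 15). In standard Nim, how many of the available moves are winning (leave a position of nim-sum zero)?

3

Nim-sum: 13 ⊕ 6 ⊕ 14 ⊕ 2 ⊕ 15 = 8.
The overall nim-sum is X = 8. A row of size p has a winning move iff p XOR X < p (reduce it to p XOR X).
  13: 13 XOR 8 = 5 < 13 — winning move (to 5).
  6: 6 XOR 8 = 14 ≥ 6 — no move.
  14: 14 XOR 8 = 6 < 14 — winning move (to 6).
  2: 2 XOR 8 = 10 ≥ 2 — no move.
  15: 15 XOR 8 = 7 < 15 — winning move (to 7).
That gives 3 winning moves.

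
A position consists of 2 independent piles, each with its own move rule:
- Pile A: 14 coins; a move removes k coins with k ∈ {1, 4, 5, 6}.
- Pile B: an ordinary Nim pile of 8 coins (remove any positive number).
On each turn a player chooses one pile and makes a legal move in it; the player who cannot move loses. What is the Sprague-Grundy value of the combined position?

11

Grundy values for pile A (subtraction set {1, 4, 5, 6}):
g(0) = mex{} = 0
g(1) = mex{0} = 1
g(2) = mex{1} = 0
g(3) = mex{0} = 1
g(4) = mex{0,1} = 2
g(5) = mex{0,1,2} = 3
g(6) = mex{0,1,3} = 2
g(7) = mex{0,1,2} = 3
g(8) = mex{0,1,2,3} = 4
g(9) = mex{1,2,3,4} = 0
g(10) = mex{0,2,3} = 1
g(11) = mex{1,2,3} = 0
g(12) = mex{0,2,3,4} = 1
g(13) = mex{0,1,3,4} = 2
g(14) = mex{0,1,2,4} = 3
So g(14) = 3.
Pile B is a plain Nim pile of size 8, so its Grundy value is 8.
By the Sprague-Grundy theorem, the Grundy value of a sum of independent games is the XOR of the component values.
Combined value = 3 XOR 8 = 11.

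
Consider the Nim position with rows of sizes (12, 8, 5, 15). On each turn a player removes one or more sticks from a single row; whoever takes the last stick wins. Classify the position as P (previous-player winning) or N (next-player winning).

N-position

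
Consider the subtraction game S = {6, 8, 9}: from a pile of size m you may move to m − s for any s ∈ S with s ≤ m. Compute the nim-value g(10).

Grundy values for subtraction set {6, 8, 9}:
g(0) = mex{} = 0
g(1) = mex{} = 0
g(2) = mex{} = 0
g(3) = mex{} = 0
g(4) = mex{} = 0
g(5) = mex{} = 0
g(6) = mex{0} = 1
g(7) = mex{0} = 1
g(8) = mex{0} = 1
g(9) = mex{0} = 1
g(10) = mex{0} = 1
So g(10) = 1.

1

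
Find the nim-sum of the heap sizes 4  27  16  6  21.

Compute the nim-sum pairwise:
4 ⊕ 27 = 31
31 ⊕ 16 = 15
15 ⊕ 6 = 9
9 ⊕ 21 = 28

28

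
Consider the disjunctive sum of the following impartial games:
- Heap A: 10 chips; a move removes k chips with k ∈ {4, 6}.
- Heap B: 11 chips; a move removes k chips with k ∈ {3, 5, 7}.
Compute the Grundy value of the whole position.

0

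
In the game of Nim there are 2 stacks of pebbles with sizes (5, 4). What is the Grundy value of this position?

1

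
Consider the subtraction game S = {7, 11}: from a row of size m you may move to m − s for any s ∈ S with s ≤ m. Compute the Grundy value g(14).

Build the Grundy sequence with g(k) = mex{g(k−s) : s ∈ {7, 11}, s ≤ k}:
k:     0  1  2  3  4  5  6  7  8  9 10 11 12 13 14
g(k):  0  0  0  0  0  0  0  1  1  1  1  1  1  1  2
So g(14) = 2.

2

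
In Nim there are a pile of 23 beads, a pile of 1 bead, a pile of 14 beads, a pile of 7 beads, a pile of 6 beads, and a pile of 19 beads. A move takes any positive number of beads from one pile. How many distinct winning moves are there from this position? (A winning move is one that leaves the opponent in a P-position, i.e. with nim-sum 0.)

Compute the nim-sum pairwise:
23 XOR 1 = 22
22 XOR 14 = 24
24 XOR 7 = 31
31 XOR 6 = 25
25 XOR 19 = 10
The overall nim-sum is X = 10. A pile of size p has a winning move iff p XOR X < p (reduce it to p XOR X).
  23: 23 XOR 10 = 29 ≥ 23 — no move.
  1: 1 XOR 10 = 11 ≥ 1 — no move.
  14: 14 XOR 10 = 4 < 14 — winning move (to 4).
  7: 7 XOR 10 = 13 ≥ 7 — no move.
  6: 6 XOR 10 = 12 ≥ 6 — no move.
  19: 19 XOR 10 = 25 ≥ 19 — no move.
That gives 1 winning move.

1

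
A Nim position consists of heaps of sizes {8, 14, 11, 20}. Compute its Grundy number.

25

Nim-sum: 8 ^ 14 ^ 11 ^ 20 = 25.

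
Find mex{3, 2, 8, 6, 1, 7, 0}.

The values 0, 1, 2, 3 are all present; 4 is the first non-negative integer missing from the set.

4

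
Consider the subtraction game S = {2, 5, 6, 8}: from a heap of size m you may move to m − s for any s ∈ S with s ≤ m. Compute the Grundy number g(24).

3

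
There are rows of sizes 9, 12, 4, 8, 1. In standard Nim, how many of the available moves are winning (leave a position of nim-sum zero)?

3

Bitwise XOR of the heap sizes:
  1001  (9)
  1100  (12)
  0100  (4)
  1000  (8)
  0001  (1)
  ----
  1000  (8)
The overall nim-sum is X = 8. A row of size p has a winning move iff p XOR X < p (reduce it to p XOR X).
  9: 9 XOR 8 = 1 < 9 — winning move (to 1).
  12: 12 XOR 8 = 4 < 12 — winning move (to 4).
  4: 4 XOR 8 = 12 ≥ 4 — no move.
  8: 8 XOR 8 = 0 < 8 — winning move (to 0).
  1: 1 XOR 8 = 9 ≥ 1 — no move.
That gives 3 winning moves.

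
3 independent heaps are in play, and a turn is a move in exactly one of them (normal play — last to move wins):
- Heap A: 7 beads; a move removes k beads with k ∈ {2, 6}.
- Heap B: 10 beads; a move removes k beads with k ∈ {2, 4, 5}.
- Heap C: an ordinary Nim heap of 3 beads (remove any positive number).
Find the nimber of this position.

3

Build the Grundy sequence for heap A with g(k) = mex{g(k−s) : s ∈ {2, 6}, s ≤ k}:
g(0) = mex{} = 0
g(1) = mex{} = 0
g(2) = mex{0} = 1
g(3) = mex{0} = 1
g(4) = mex{1} = 0
g(5) = mex{1} = 0
g(6) = mex{0} = 1
g(7) = mex{0} = 1
So g(7) = 1.
Grundy values for heap B (subtraction set {2, 4, 5}):
k:     0  1  2  3  4  5  6  7  8  9 10
g(k):  0  0  1  1  2  2  3  0  0  1  1
So g(10) = 1.
Heap C is a plain Nim heap of size 3, so its Grundy value is 3.
The value of a disjunctive sum is the nim-sum of the parts.
Combined value = 1 ⊕ 1 ⊕ 3 = 3.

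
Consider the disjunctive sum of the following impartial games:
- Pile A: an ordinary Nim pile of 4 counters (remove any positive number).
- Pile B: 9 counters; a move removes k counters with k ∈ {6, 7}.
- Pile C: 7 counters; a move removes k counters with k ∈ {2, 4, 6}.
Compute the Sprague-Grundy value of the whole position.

6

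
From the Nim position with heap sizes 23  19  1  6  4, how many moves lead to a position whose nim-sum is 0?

Nim-sum: 23 XOR 19 XOR 1 XOR 6 XOR 4 = 7.
The overall nim-sum is X = 7. A heap of size p has a winning move iff p XOR X < p (reduce it to p XOR X).
  23: 23 XOR 7 = 16 < 23 — winning move (to 16).
  19: 19 XOR 7 = 20 ≥ 19 — no move.
  1: 1 XOR 7 = 6 ≥ 1 — no move.
  6: 6 XOR 7 = 1 < 6 — winning move (to 1).
  4: 4 XOR 7 = 3 < 4 — winning move (to 3).
That gives 3 winning moves.

3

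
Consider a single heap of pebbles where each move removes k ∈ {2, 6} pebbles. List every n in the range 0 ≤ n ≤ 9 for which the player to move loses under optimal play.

0, 1, 4, 5, 8, 9

Compute g(0), g(1), … for moves {2, 6}:
k:     0  1  2  3  4  5  6  7  8  9
g(k):  0  0  1  1  0  0  1  1  0  0
The P-positions (g = 0) in 0..9 are 0, 1, 4, 5, 8, 9.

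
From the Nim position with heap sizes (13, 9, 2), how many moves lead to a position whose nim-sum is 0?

Compute the nim-sum pairwise:
13 ⊕ 9 = 4
4 ⊕ 2 = 6
The overall nim-sum is X = 6. A heap of size p has a winning move iff p XOR X < p (reduce it to p XOR X).
  13: 13 XOR 6 = 11 < 13 — winning move (to 11).
  9: 9 XOR 6 = 15 ≥ 9 — no move.
  2: 2 XOR 6 = 4 ≥ 2 — no move.
That gives 1 winning move.

1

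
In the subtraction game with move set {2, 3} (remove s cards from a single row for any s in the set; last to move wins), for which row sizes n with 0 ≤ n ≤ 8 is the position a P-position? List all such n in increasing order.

0, 1, 5, 6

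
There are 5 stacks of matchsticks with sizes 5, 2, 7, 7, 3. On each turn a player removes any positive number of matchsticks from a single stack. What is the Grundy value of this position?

4

Nim-sum: 5 ⊕ 2 ⊕ 7 ⊕ 7 ⊕ 3 = 4.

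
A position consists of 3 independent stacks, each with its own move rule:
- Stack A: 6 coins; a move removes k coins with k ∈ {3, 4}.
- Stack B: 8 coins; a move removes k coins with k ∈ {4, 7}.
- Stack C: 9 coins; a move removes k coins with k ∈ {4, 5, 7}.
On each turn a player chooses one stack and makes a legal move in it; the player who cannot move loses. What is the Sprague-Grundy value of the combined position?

2

For stack A, compute g(0), g(1), … with moves {3, 4}:
k:     0  1  2  3  4  5  6
g(k):  0  0  0  1  1  1  2
So g(6) = 2.
For stack B, compute g(0), g(1), … with moves {4, 7}:
k:     0  1  2  3  4  5  6  7  8
g(k):  0  0  0  0  1  1  1  1  2
So g(8) = 2.
Build the Grundy sequence for stack C with g(k) = mex{g(k−s) : s ∈ {4, 5, 7}, s ≤ k}:
k:     0  1  2  3  4  5  6  7  8  9
g(k):  0  0  0  0  1  1  1  1  2  2
So g(9) = 2.
The value of a disjunctive sum is the nim-sum of the parts.
Combined value = 2 ⊕ 2 ⊕ 2 = 2.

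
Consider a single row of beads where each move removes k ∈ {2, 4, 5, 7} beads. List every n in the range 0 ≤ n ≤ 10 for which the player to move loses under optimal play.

0, 1, 9, 10

Build the Grundy sequence with g(k) = mex{g(k−s) : s ∈ {2, 4, 5, 7}, s ≤ k}:
k:     0  1  2  3  4  5  6  7  8  9 10
g(k):  0  0  1  1  2  2  3  3  4  0  0
The P-positions (g = 0) in 0..10 are 0, 1, 9, 10.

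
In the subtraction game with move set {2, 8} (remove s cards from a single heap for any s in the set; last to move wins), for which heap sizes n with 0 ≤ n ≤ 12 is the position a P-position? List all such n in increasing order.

0, 1, 4, 5, 10, 11

Build the Grundy sequence with g(k) = mex{g(k−s) : s ∈ {2, 8}, s ≤ k}:
k:     0  1  2  3  4  5  6  7  8  9 10 11 12
g(k):  0  0  1  1  0  0  1  1  2  2  0  0  1
The P-positions (g = 0) in 0..12 are 0, 1, 4, 5, 10, 11.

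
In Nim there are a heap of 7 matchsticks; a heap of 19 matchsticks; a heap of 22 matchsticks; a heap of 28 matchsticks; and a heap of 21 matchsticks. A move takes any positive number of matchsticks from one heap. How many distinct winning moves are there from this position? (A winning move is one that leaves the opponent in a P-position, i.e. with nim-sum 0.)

1

Nim-sum: 7 XOR 19 XOR 22 XOR 28 XOR 21 = 11.
The overall nim-sum is X = 11. A heap of size p has a winning move iff p XOR X < p (reduce it to p XOR X).
  7: 7 XOR 11 = 12 ≥ 7 — no move.
  19: 19 XOR 11 = 24 ≥ 19 — no move.
  22: 22 XOR 11 = 29 ≥ 22 — no move.
  28: 28 XOR 11 = 23 < 28 — winning move (to 23).
  21: 21 XOR 11 = 30 ≥ 21 — no move.
That gives 1 winning move.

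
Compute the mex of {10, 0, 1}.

2

The values 0, 1 are all present; 2 is the first non-negative integer missing from the set.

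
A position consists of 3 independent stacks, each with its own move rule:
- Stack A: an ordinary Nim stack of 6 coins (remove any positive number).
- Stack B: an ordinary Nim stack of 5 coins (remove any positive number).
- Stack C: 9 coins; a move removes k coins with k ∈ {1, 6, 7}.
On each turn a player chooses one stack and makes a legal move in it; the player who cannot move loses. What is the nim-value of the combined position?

Stack A is a plain Nim stack of size 6, so its Grundy value is 6.
Stack B is a plain Nim stack of size 5, so its Grundy value is 5.
For stack C, compute g(0), g(1), … with moves {1, 6, 7}:
k:     0  1  2  3  4  5  6  7  8  9
g(k):  0  1  0  1  0  1  2  3  2  3
So g(9) = 3.
By the Sprague-Grundy theorem, the Grundy value of a sum of independent games is the XOR of the component values.
Combined value = 6 ⊕ 5 ⊕ 3 = 0.

0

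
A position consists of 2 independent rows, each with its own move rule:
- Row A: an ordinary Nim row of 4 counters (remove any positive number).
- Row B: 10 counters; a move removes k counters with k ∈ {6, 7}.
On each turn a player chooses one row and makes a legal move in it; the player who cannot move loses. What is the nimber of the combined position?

Row A is a plain Nim row of size 4, so its Grundy value is 4.
Build the Grundy sequence for row B with g(k) = mex{g(k−s) : s ∈ {6, 7}, s ≤ k}:
g(0) = mex{} = 0
g(1) = mex{} = 0
g(2) = mex{} = 0
g(3) = mex{} = 0
g(4) = mex{} = 0
g(5) = mex{} = 0
g(6) = mex{0} = 1
g(7) = mex{0} = 1
g(8) = mex{0} = 1
g(9) = mex{0} = 1
g(10) = mex{0} = 1
So g(10) = 1.
The value of a disjunctive sum is the nim-sum of the parts.
Combined value = 4 XOR 1 = 5.

5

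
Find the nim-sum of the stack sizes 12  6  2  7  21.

In binary:
  01100  (12)
  00110  (6)
  00010  (2)
  00111  (7)
  10101  (21)
  -----
  11010  (26)

26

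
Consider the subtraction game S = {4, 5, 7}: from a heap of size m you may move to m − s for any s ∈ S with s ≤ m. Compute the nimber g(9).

2

Compute g(0), g(1), … for moves {4, 5, 7}:
k:     0  1  2  3  4  5  6  7  8  9
g(k):  0  0  0  0  1  1  1  1  2  2
So g(9) = 2.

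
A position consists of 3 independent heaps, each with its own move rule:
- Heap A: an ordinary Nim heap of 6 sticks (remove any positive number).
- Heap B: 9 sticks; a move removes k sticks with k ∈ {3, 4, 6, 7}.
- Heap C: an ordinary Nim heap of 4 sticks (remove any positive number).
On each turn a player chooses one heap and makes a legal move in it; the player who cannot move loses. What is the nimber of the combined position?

1

Heap A is a plain Nim heap of size 6, so its Grundy value is 6.
For heap B, compute g(0), g(1), … with moves {3, 4, 6, 7}:
g(0) = mex{} = 0
g(1) = mex{} = 0
g(2) = mex{} = 0
g(3) = mex{0} = 1
g(4) = mex{0} = 1
g(5) = mex{0} = 1
g(6) = mex{0,1} = 2
g(7) = mex{0,1} = 2
g(8) = mex{0,1} = 2
g(9) = mex{0,1,2} = 3
So g(9) = 3.
Heap C is a plain Nim heap of size 4, so its Grundy value is 4.
The value of a disjunctive sum is the nim-sum of the parts.
Combined value = 6 ⊕ 3 ⊕ 4 = 1.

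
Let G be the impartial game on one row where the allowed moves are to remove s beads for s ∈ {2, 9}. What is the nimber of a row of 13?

1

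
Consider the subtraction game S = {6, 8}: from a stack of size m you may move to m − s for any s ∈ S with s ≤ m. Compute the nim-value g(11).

Build the Grundy sequence with g(k) = mex{g(k−s) : s ∈ {6, 8}, s ≤ k}:
g(0) = mex{} = 0
g(1) = mex{} = 0
g(2) = mex{} = 0
g(3) = mex{} = 0
g(4) = mex{} = 0
g(5) = mex{} = 0
g(6) = mex{0} = 1
g(7) = mex{0} = 1
g(8) = mex{0} = 1
g(9) = mex{0} = 1
g(10) = mex{0} = 1
g(11) = mex{0} = 1
So g(11) = 1.

1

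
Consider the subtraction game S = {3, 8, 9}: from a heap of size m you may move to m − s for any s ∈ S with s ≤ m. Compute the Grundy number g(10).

Grundy values for subtraction set {3, 8, 9}:
g(0) = mex{} = 0
g(1) = mex{} = 0
g(2) = mex{} = 0
g(3) = mex{0} = 1
g(4) = mex{0} = 1
g(5) = mex{0} = 1
g(6) = mex{1} = 0
g(7) = mex{1} = 0
g(8) = mex{0,1} = 2
g(9) = mex{0} = 1
g(10) = mex{0} = 1
So g(10) = 1.

1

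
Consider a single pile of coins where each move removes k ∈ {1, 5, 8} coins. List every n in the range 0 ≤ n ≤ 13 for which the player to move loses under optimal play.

0, 2, 4, 6, 13

Build the Grundy sequence with g(k) = mex{g(k−s) : s ∈ {1, 5, 8}, s ≤ k}:
k:     0  1  2  3  4  5  6  7  8  9 10 11 12 13
g(k):  0  1  0  1  0  1  0  1  2  3  2  3  2  0
The P-positions (g = 0) in 0..13 are 0, 2, 4, 6, 13.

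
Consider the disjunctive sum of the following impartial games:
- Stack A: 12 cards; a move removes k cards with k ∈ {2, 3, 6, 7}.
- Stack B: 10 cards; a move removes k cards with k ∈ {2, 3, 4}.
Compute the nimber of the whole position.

3

Grundy values for stack A (subtraction set {2, 3, 6, 7}):
g(0) = mex{} = 0
g(1) = mex{} = 0
g(2) = mex{0} = 1
g(3) = mex{0} = 1
g(4) = mex{0,1} = 2
g(5) = mex{1} = 0
g(6) = mex{0,1,2} = 3
g(7) = mex{0,2} = 1
g(8) = mex{0,1,3} = 2
g(9) = mex{1,3} = 0
g(10) = mex{1,2} = 0
g(11) = mex{0,2} = 1
g(12) = mex{0,3} = 1
So g(12) = 1.
Build the Grundy sequence for stack B with g(k) = mex{g(k−s) : s ∈ {2, 3, 4}, s ≤ k}:
g(0) = mex{} = 0
g(1) = mex{} = 0
g(2) = mex{0} = 1
g(3) = mex{0} = 1
g(4) = mex{0,1} = 2
g(5) = mex{0,1} = 2
g(6) = mex{1,2} = 0
g(7) = mex{1,2} = 0
g(8) = mex{0,2} = 1
g(9) = mex{0,2} = 1
g(10) = mex{0,1} = 2
So g(10) = 2.
The value of a disjunctive sum is the nim-sum of the parts.
Combined value = 1 ⊕ 2 = 3.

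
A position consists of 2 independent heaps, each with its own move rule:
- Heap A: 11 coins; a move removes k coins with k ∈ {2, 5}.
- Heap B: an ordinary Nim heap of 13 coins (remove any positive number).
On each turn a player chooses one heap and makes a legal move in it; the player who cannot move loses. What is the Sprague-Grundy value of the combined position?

For heap A, compute g(0), g(1), … with moves {2, 5}:
k:     0  1  2  3  4  5  6  7  8  9 10 11
g(k):  0  0  1  1  0  2  1  0  0  1  1  0
So g(11) = 0.
Heap B is a plain Nim heap of size 13, so its Grundy value is 13.
The value of a disjunctive sum is the nim-sum of the parts.
Combined value = 0 ⊕ 13 = 13.

13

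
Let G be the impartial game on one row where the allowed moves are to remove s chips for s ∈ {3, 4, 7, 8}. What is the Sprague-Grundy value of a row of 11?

0

Compute g(0), g(1), … for moves {3, 4, 7, 8}:
k:     0  1  2  3  4  5  6  7  8  9 10 11
g(k):  0  0  0  1  1  1  2  2  2  3  3  0
So g(11) = 0.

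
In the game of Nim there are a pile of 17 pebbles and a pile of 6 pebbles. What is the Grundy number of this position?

Nim-sum: 17 XOR 6 = 23.

23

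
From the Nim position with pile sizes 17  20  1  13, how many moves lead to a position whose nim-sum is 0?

Compute the nim-sum pairwise:
17 ^ 20 = 5
5 ^ 1 = 4
4 ^ 13 = 9
The overall nim-sum is X = 9. A pile of size p has a winning move iff p XOR X < p (reduce it to p XOR X).
  17: 17 XOR 9 = 24 ≥ 17 — no move.
  20: 20 XOR 9 = 29 ≥ 20 — no move.
  1: 1 XOR 9 = 8 ≥ 1 — no move.
  13: 13 XOR 9 = 4 < 13 — winning move (to 4).
That gives 1 winning move.

1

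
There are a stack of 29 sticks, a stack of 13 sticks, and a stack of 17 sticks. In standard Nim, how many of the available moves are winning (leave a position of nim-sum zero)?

Write each in binary and XOR column by column:
  11101  (29)
  01101  (13)
  10001  (17)
  -----
  00001  (1)
The overall nim-sum is X = 1. A stack of size p has a winning move iff p XOR X < p (reduce it to p XOR X).
  29: 29 XOR 1 = 28 < 29 — winning move (to 28).
  13: 13 XOR 1 = 12 < 13 — winning move (to 12).
  17: 17 XOR 1 = 16 < 17 — winning move (to 16).
That gives 3 winning moves.

3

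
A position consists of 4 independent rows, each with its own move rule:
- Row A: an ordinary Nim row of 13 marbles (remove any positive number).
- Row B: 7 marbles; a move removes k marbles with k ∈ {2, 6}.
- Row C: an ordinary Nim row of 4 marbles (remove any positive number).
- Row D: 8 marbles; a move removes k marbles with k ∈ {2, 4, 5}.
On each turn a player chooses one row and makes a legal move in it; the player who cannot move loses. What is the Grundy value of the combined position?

8

Row A is a plain Nim row of size 13, so its Grundy value is 13.
Grundy values for row B (subtraction set {2, 6}):
g(0) = mex{} = 0
g(1) = mex{} = 0
g(2) = mex{0} = 1
g(3) = mex{0} = 1
g(4) = mex{1} = 0
g(5) = mex{1} = 0
g(6) = mex{0} = 1
g(7) = mex{0} = 1
So g(7) = 1.
Row C is a plain Nim row of size 4, so its Grundy value is 4.
Build the Grundy sequence for row D with g(k) = mex{g(k−s) : s ∈ {2, 4, 5}, s ≤ k}:
g(0) = mex{} = 0
g(1) = mex{} = 0
g(2) = mex{0} = 1
g(3) = mex{0} = 1
g(4) = mex{0,1} = 2
g(5) = mex{0,1} = 2
g(6) = mex{0,1,2} = 3
g(7) = mex{1,2} = 0
g(8) = mex{1,2,3} = 0
So g(8) = 0.
The value of a disjunctive sum is the nim-sum of the parts.
Combined value = 13 ⊕ 1 ⊕ 4 ⊕ 0 = 8.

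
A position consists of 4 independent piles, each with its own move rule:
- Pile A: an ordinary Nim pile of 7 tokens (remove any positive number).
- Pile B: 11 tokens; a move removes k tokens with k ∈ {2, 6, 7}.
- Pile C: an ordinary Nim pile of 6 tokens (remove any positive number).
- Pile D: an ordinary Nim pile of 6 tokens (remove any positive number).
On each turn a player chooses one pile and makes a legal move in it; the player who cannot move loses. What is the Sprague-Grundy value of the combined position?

Pile A is a plain Nim pile of size 7, so its Grundy value is 7.
Grundy values for pile B (subtraction set {2, 6, 7}):
g(0) = mex{} = 0
g(1) = mex{} = 0
g(2) = mex{0} = 1
g(3) = mex{0} = 1
g(4) = mex{1} = 0
g(5) = mex{1} = 0
g(6) = mex{0} = 1
g(7) = mex{0} = 1
g(8) = mex{0,1} = 2
g(9) = mex{1} = 0
g(10) = mex{0,1,2} = 3
g(11) = mex{0} = 1
So g(11) = 1.
Pile C is a plain Nim pile of size 6, so its Grundy value is 6.
Pile D is a plain Nim pile of size 6, so its Grundy value is 6.
By the Sprague-Grundy theorem, the Grundy value of a sum of independent games is the XOR of the component values.
Combined value = 7 ⊕ 1 ⊕ 6 ⊕ 6 = 6.

6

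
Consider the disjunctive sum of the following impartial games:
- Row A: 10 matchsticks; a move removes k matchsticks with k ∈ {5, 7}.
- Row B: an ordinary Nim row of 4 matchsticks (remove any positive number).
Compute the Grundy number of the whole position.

For row A, compute g(0), g(1), … with moves {5, 7}:
g(0) = mex{} = 0
g(1) = mex{} = 0
g(2) = mex{} = 0
g(3) = mex{} = 0
g(4) = mex{} = 0
g(5) = mex{0} = 1
g(6) = mex{0} = 1
g(7) = mex{0} = 1
g(8) = mex{0} = 1
g(9) = mex{0} = 1
g(10) = mex{0,1} = 2
So g(10) = 2.
Row B is a plain Nim row of size 4, so its Grundy value is 4.
By the Sprague-Grundy theorem, the Grundy value of a sum of independent games is the XOR of the component values.
Combined value = 2 ⊕ 4 = 6.

6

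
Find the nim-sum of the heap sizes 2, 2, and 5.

5

Compute the nim-sum pairwise:
2 XOR 2 = 0
0 XOR 5 = 5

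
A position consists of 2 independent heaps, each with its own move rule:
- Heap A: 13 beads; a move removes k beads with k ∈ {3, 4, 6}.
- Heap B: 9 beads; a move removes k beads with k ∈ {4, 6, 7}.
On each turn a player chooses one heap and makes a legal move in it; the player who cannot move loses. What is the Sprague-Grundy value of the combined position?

3

For heap A, compute g(0), g(1), … with moves {3, 4, 6}:
g(0) = mex{} = 0
g(1) = mex{} = 0
g(2) = mex{} = 0
g(3) = mex{0} = 1
g(4) = mex{0} = 1
g(5) = mex{0} = 1
g(6) = mex{0,1} = 2
g(7) = mex{0,1} = 2
g(8) = mex{0,1} = 2
g(9) = mex{1,2} = 0
g(10) = mex{1,2} = 0
g(11) = mex{1,2} = 0
g(12) = mex{0,2} = 1
g(13) = mex{0,2} = 1
So g(13) = 1.
Build the Grundy sequence for heap B with g(k) = mex{g(k−s) : s ∈ {4, 6, 7}, s ≤ k}:
g(0) = mex{} = 0
g(1) = mex{} = 0
g(2) = mex{} = 0
g(3) = mex{} = 0
g(4) = mex{0} = 1
g(5) = mex{0} = 1
g(6) = mex{0} = 1
g(7) = mex{0} = 1
g(8) = mex{0,1} = 2
g(9) = mex{0,1} = 2
So g(9) = 2.
The value of a disjunctive sum is the nim-sum of the parts.
Combined value = 1 XOR 2 = 3.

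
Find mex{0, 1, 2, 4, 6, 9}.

The values 0, 1, 2 are all present; 3 is the first non-negative integer missing from the set.

3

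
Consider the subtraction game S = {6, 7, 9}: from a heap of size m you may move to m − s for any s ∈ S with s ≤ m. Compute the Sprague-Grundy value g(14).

Grundy values for subtraction set {6, 7, 9}:
k:     0  1  2  3  4  5  6  7  8  9 10 11 12 13 14
g(k):  0  0  0  0  0  0  1  1  1  1  1  1  2  2  2
So g(14) = 2.

2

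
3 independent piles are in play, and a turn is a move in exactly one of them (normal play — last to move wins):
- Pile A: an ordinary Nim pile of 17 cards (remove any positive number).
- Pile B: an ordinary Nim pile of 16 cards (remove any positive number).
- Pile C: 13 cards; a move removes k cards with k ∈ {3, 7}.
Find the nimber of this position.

0

Pile A is a plain Nim pile of size 17, so its Grundy value is 17.
Pile B is a plain Nim pile of size 16, so its Grundy value is 16.
For pile C, compute g(0), g(1), … with moves {3, 7}:
k:     0  1  2  3  4  5  6  7  8  9 10 11 12 13
g(k):  0  0  0  1  1  1  0  2  2  1  0  0  0  1
So g(13) = 1.
By the Sprague-Grundy theorem, the Grundy value of a sum of independent games is the XOR of the component values.
Combined value = 17 XOR 16 XOR 1 = 0.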